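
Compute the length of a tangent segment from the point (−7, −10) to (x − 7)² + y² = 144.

2√38

Centre (7, 0), r² = 144. |PO|² = (−14)² + (−10)² = 296.
Power of the point: PT² = |PO|² − r² = 152, so PT = 2√38.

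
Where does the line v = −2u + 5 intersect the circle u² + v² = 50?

Express v = −2u + 5 and substitute into the circle:
5u² − 20u − 25 = 0  ⟹  u² − 4u − 5 = 0
u = 5 or u = −1, giving (5, −5) and (−1, 7).

(−1, 7) and (5, −5)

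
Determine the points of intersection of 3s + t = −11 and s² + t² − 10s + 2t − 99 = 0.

(−5, 4) and (0, −11)

From the line, t = −3s − 11. Substituting:
10s² + 50s = 0  ⟹  s² + 5s = 0
s = 0 or s = −5, giving (0, −11) and (−5, 4).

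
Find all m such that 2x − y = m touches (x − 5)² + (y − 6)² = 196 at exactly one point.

m = 4 ± 14√5

The line touches the circle iff its distance from (5, 6) is 14:
|2·5 − 1·6 − m| / √5 = 14
|m − (4)| = 14√5.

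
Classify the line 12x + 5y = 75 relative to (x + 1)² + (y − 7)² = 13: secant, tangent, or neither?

Centre (−1, 7), r² = 13. Distance² from centre to line = (−52)²/169 = 16.
Since d² > r², the line lies outside the circle.

neither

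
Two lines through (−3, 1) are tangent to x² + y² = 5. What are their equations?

2x + y = −5 and x − 2y = −5

A line y − (1) = m(x − (−3)) is tangent when its distance from (0, 0) is √5:
[m·(3) − (−1)]² = 5(m² + 1)
2m² + 3m − 2 = 0, so m = −2 or m = 1/2.
With m = −2: 2x + y = −5. With m = 1/2: x − 2y = −5.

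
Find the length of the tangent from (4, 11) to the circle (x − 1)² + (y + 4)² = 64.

√170

With centre O = (1, −4), |OP|² = 234 and r² = 64.
Power of the point: PT² = |PO|² − r² = 170, so PT = √170.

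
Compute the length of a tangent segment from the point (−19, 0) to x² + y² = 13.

2√87

With centre O = (0, 0), |OP|² = 361 and r² = 13.
The tangent meets the radius at right angles, so tangent² = |PO|² − r² = 361 − 13 = 348.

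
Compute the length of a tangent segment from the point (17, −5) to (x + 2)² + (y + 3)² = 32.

3√37

Centre (−2, −3), r² = 32. |PO|² = (19)² + (−2)² = 365.
The tangent meets the radius at right angles, so tangent² = |PO|² − r² = 365 − 32 = 333.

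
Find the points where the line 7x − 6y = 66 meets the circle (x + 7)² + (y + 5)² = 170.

(−6, −18) and (6, −4)

Substitute y = (−66 + 7x)/6:
85x² − 3060 = 0  ⟹  x² − 36 = 0
x = 6 or x = −6, giving (6, −4) and (−6, −18).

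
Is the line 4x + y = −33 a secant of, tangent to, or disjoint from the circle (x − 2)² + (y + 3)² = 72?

Substituting the line into the circle gives 17x² + 236x + 832 = 0.
Δ = 55696 − 56576 = −880.
No real roots: the line does not meet the circle.

disjoint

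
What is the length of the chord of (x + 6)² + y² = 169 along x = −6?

26

The line gives x = −6. Substituting into the circle:
y² − 169 = 0
y = 13 or y = −13, giving (−6, 13) and (−6, −13).
Chord length = distance between (−6, 13) and (−6, −13) = √676 = 26.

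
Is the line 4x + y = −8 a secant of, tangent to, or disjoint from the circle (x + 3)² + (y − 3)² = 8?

secant

Substituting the line into the circle gives 17x² + 94x + 122 = 0.
Δ = 8836 − 8296 = 540.
Two real roots: the line is a secant.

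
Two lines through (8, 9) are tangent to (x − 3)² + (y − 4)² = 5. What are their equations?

A line y − (9) = m(x − (8)) is tangent when its distance from (3, 4) is √5:
[m·(−5) − (−5)]² = 5(m² + 1)
2m² − 5m + 2 = 0, so m = 1/2 or m = 2.
With m = 1/2: x − 2y = −10. With m = 2: 2x − y = 7.

x − 2y = −10 and 2x − y = 7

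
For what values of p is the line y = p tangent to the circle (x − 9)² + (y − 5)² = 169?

The line touches the circle iff its distance from (9, 5) is 13:
|0·9 + 1·5 − p| / √1 = 13
|p − (5)| = 13, so p = 18 or p = −8.

p = −8 or p = 18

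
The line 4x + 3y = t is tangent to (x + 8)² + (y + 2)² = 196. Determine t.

Tangency holds when the distance from the centre (−8, −2) to the line equals the radius 14:
|4·(−8) + 3·(−2) − t| / √25 = 14
|t − (−38)| = 14·5, so t = 32 or t = −108.

t = −108 or t = 32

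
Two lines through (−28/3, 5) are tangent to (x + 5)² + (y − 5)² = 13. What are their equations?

Write the tangent as mx − y + (5 − m·(−28/3)) = 0 and set its distance from the centre to √13:
(13/3m − (0))² = 13(m² + 1)
4m² − 9 = 0, so m = 3/2 or m = −3/2.
Through (−28/3, 5) these give 3x − 2y = −38 and 3x + 2y = −18.

3x − 2y = −38 and 3x + 2y = −18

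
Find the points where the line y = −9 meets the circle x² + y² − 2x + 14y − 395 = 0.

Express y = −9 and substitute into the circle:
x² − 2x − 440 = 0
x = 22 or x = −20, giving (22, −9) and (−20, −9).

(−20, −9) and (22, −9)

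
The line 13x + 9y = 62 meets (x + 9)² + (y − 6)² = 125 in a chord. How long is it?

Substitute y = (62 − 13x)/9:
250x² + 1250x − 3500 = 0  ⟹  x² + 5x − 14 = 0
x = 2 or x = −7, giving (2, 4) and (−7, 17).
|(2, 4) − (−7, 17)| = √((9)² + (−13)²) = 5√10.

5√10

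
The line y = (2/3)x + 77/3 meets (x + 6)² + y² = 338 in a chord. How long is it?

The distance from (−6, 0) to the line is 65/√13, and r² = 338.
Half the chord is √(r² − d²) = √(13), so the full chord is 2√13.

2√13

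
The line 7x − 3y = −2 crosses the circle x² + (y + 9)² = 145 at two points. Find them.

From the line, y = (2 + 7x)/3. Substituting:
58x² + 406x − 464 = 0  ⟹  x² + 7x − 8 = 0
x = 1 or x = −8, giving (1, 3) and (−8, −18).

(−8, −18) and (1, 3)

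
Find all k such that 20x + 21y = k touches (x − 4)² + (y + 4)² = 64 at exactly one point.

The line touches the circle iff its distance from (4, −4) is 8:
|20·4 + 21·(−4) − k| / √841 = 8
|k − (−4)| = 8·29, so k = 228 or k = −236.

k = −236 or k = 228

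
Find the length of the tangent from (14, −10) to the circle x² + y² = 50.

√246

With centre O = (0, 0), |OP|² = 296 and r² = 50.
The tangent meets the radius at right angles, so tangent² = |PO|² − r² = 296 − 50 = 246.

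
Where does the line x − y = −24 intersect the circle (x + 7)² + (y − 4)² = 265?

(−23, 1) and (−4, 20)

Express y = x + 24 and substitute into the circle:
2x² + 54x + 184 = 0  ⟹  x² + 27x + 92 = 0
x = −4 or x = −23, giving (−4, 20) and (−23, 1).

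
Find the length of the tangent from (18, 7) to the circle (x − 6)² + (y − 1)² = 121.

√59

Centre (6, 1), r² = 121. |PO|² = (12)² + (6)² = 180.
By the tangent–radius right angle, tangent length = √(|PO|² − r²) = √59.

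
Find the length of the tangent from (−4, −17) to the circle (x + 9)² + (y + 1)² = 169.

With centre O = (−9, −1), |OP|² = 281 and r² = 169.
Power of the point: PT² = |PO|² − r² = 112, so PT = 4√7.

4√7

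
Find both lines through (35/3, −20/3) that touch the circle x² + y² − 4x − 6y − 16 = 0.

A line y − (−20/3) = m(x − (35/3)) is tangent when its distance from (2, 3) is √29:
[m·(−29/3) − (29/3)]² = 29(m² + 1)
10m² + 29m + 10 = 0, so m = −2/5 or m = −5/2.
With m = −2/5: 2x + 5y = −10. With m = −5/2: 5x + 2y = 45.

2x + 5y = −10 and 5x + 2y = 45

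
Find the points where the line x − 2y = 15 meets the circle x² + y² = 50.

From the line, y = (−15 + x)/2. Substituting:
5x² − 30x + 25 = 0  ⟹  x² − 6x + 5 = 0
x = 5 or x = 1, giving (5, −5) and (1, −7).

(1, −7) and (5, −5)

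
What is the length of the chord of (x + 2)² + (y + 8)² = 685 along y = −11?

52

Centre (−2, −8), r² = 685. Perpendicular distance d from centre to line = |3| / √1 = 3.
Chord = 2√(r² − d²) = 2·√(676) = 52.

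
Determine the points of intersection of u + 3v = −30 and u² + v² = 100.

(−6, −8) and (0, −10)

Substitute v = (−30 − u)/3:
10u² + 60u = 0  ⟹  u² + 6u = 0
u = 0 or u = −6, giving (0, −10) and (−6, −8).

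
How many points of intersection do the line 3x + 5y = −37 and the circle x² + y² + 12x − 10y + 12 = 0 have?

Substituting the line into the circle gives 34x² + 672x + 3519 = 0.
Discriminant = (672)² − 4·34·(3519) = −27000 < 0.
No real roots: the line does not meet the circle.

0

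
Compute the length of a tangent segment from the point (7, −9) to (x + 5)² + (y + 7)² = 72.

The centre is (−5, −7) and r = 6√2. The square of the distance from P to the centre is 144 + 4 = 148.
Power of the point: PT² = |PO|² − r² = 76, so PT = 2√19.

2√19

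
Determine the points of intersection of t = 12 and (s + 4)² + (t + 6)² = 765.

From the line, t = 12. Substituting:
s² + 8s − 425 = 0
s = 17 or s = −25, giving (17, 12) and (−25, 12).

(−25, 12) and (17, 12)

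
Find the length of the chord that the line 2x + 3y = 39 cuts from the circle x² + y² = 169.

4√13

Centre (0, 0), r² = 169. Perpendicular distance d from centre to line = |−39| / √13 = 39/√13.
Chord = 2√(r² − d²) = 2·√(52) = 4√13.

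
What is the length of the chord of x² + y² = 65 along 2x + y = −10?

6√5

The distance from (0, 0) to the line is 10/√5, and r² = 65.
Half the chord is √(r² − d²) = √(45), so the full chord is 6√5.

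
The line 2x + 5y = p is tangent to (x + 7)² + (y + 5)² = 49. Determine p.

p = −39 ± 7√29

The line touches the circle iff its distance from (−7, −5) is 7:
|2·(−7) + 5·(−5) − p| / √29 = 7
|p − (−39)| = 7√29.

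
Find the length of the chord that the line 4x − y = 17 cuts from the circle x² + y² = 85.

4√17

Centre (0, 0), r² = 85. Perpendicular distance d from centre to line = |−17| / √17 = 17/√17.
Half the chord is √(r² − d²) = √(68), so the full chord is 4√17.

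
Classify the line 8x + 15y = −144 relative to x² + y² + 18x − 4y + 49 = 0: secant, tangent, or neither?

d² = (8·(−9) + 15·2 − (−144))²/289 = 36; r² = 36.
Since d² = r², the line is tangent.

tangent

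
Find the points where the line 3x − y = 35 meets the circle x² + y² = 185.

From the line, y = 3x − 35. Substituting:
10x² − 210x + 1040 = 0  ⟹  x² − 21x + 104 = 0
x = 13 or x = 8, giving (13, 4) and (8, −11).

(8, −11) and (13, 4)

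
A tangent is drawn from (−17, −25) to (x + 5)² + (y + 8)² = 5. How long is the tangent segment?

With centre O = (−5, −8), |OP|² = 433 and r² = 5.
The tangent meets the radius at right angles, so tangent² = |PO|² − r² = 433 − 5 = 428.

2√107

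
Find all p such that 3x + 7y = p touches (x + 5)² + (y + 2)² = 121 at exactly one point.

For a tangent, require d(centre, line) = r = 11.
|3·(−5) + 7·(−2) − p| / √58 = 11
|p − (−29)| = 11√58.

p = −29 ± 11√58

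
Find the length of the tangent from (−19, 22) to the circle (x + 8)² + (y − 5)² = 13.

Centre (−8, 5), r² = 13. |PO|² = (−11)² + (17)² = 410.
By the tangent–radius right angle, tangent length = √(|PO|² − r²) = √397.

√397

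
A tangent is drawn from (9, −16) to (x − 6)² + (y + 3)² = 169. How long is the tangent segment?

With centre O = (6, −3), |OP|² = 178 and r² = 169.
By the tangent–radius right angle, tangent length = √(|PO|² − r²) = √9 = 3.

3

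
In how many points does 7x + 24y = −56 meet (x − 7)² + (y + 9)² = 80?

2

Substituting the line into the circle gives 625x² − 10304x + 7744 = 0.
Discriminant = (−10304)² − 4·625·(7744) = 86812416 > 0.
Two real roots: the line is a secant.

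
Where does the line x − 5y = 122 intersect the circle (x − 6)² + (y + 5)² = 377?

(2, −24) and (17, −21)

Substitute y = (−122 + x)/5:
26x² − 494x + 884 = 0  ⟹  x² − 19x + 34 = 0
x = 17 or x = 2, giving (17, −21) and (2, −24).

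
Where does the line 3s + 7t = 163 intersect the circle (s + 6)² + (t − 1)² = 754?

(−11, 28) and (17, 16)

Substitute t = (163 − 3s)/7:
58s² − 348s − 10846 = 0  ⟹  s² − 6s − 187 = 0
s = 17 or s = −11, giving (17, 16) and (−11, 28).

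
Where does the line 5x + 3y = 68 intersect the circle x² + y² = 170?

Express y = (68 − 5x)/3 and substitute into the circle:
34x² − 680x + 3094 = 0  ⟹  x² − 20x + 91 = 0
x = 13 or x = 7, giving (13, 1) and (7, 11).

(7, 11) and (13, 1)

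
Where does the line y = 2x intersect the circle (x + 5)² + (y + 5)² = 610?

Express y = 2x and substitute into the circle:
5x² + 30x − 560 = 0  ⟹  x² + 6x − 112 = 0
x = 8 or x = −14, giving (8, 16) and (−14, −28).

(−14, −28) and (8, 16)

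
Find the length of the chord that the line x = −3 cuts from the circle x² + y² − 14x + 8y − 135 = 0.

The line gives x = −3. Substituting into the circle:
y² + 8y − 84 = 0
y = 6 or y = −14, giving (−3, 6) and (−3, −14).
|(−3, 6) − (−3, −14)| = √((0)² + (20)²) = 20.

20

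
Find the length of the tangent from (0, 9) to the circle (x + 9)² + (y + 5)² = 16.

With centre O = (−9, −5), |OP|² = 277 and r² = 16.
The tangent meets the radius at right angles, so tangent² = |PO|² − r² = 277 − 16 = 261.

3√29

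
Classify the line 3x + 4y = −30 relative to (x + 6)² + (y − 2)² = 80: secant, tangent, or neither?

secant

Centre (−6, 2), r² = 80. Distance² from centre to line = (20)²/25 = 16.
Since d² < r², the line cuts the circle twice.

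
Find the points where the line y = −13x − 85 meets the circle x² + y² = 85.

Substitute y = −13x − 85:
170x² + 2210x + 7140 = 0  ⟹  x² + 13x + 42 = 0
x = −6 or x = −7, giving (−6, −7) and (−7, 6).

(−7, 6) and (−6, −7)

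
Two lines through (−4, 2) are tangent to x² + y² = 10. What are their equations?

A line y − (2) = m(x − (−4)) is tangent when its distance from (0, 0) is √10:
(4m − (−2))² = 10(m² + 1)
3m² + 8m − 3 = 0, so m = 1/3 or m = −3.
Through (−4, 2) these give x − 3y = −10 and 3x + y = −10.

x − 3y = −10 and 3x + y = −10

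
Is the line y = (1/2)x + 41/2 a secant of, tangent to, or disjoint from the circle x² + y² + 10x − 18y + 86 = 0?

Centre (−5, 9), r² = 20. Distance² from centre to line = (18)²/5 = 324/5.
Since d² > r², the line lies outside the circle.

disjoint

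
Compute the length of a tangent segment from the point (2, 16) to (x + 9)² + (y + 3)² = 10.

Centre (−9, −3), r² = 10. |PO|² = (11)² + (19)² = 482.
Power of the point: PT² = |PO|² − r² = 472, so PT = 2√118.

2√118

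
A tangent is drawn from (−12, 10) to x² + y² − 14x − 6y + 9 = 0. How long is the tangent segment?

19

Centre (7, 3), r² = 49. |PO|² = (−19)² + (7)² = 410.
Power of the point: PT² = |PO|² − r² = 361, so PT = 19.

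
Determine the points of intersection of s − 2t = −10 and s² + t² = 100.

Express t = (10 + s)/2 and substitute into the circle:
5s² + 20s − 300 = 0  ⟹  s² + 4s − 60 = 0
s = 6 or s = −10, giving (6, 8) and (−10, 0).

(−10, 0) and (6, 8)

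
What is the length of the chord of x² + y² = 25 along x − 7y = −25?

5√2

Substitute y = (25 + x)/7:
50x² + 50x − 600 = 0  ⟹  x² + x − 12 = 0
x = 3 or x = −4, giving (3, 4) and (−4, 3).
Chord length = distance between (3, 4) and (−4, 3) = √50 = 5√2.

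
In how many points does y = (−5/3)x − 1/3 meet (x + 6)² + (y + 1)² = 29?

0

Centre (−6, −1), r² = 29. Distance² from centre to line = (−32)²/34 = 512/17.
Since d² > r², the line lies outside the circle.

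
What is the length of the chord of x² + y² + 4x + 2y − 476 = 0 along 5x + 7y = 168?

√74

The distance from (−2, −1) to the line is 185/√74, and r² = 481.
Half the chord is √(r² − d²) = √(37/2), so the full chord is √74.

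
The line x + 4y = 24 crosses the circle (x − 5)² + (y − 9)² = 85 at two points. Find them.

Substitute y = (24 − x)/4:
17x² − 136x − 816 = 0  ⟹  x² − 8x − 48 = 0
x = 12 or x = −4, giving (12, 3) and (−4, 7).

(−4, 7) and (12, 3)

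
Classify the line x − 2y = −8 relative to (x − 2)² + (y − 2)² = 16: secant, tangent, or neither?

secant

Substituting the line into the circle gives 5x² − 8x − 32 = 0.
Δ = 64 − (−640) = 704.
Two real roots: the line is a secant.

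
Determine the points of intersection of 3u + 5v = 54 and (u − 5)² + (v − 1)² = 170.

(−2, 12) and (18, 0)

Express v = (54 − 3u)/5 and substitute into the circle:
34u² − 544u − 1224 = 0  ⟹  u² − 16u − 36 = 0
u = 18 or u = −2, giving (18, 0) and (−2, 12).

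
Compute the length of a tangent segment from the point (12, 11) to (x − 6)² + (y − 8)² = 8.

√37

Centre (6, 8), r² = 8. |PO|² = (6)² + (3)² = 45.
Power of the point: PT² = |PO|² − r² = 37, so PT = √37.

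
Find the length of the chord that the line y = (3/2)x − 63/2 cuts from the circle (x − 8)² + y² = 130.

2√13

Express y = (−63 + 3x)/2 and substitute into the circle:
13x² − 442x + 3705 = 0  ⟹  x² − 34x + 285 = 0
x = 19 or x = 15, giving (19, −3) and (15, −9).
Chord length = distance between (19, −3) and (15, −9) = √52 = 2√13.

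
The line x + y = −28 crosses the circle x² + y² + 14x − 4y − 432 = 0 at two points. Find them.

From the line, y = −x − 28. Substituting:
2x² + 74x + 464 = 0  ⟹  x² + 37x + 232 = 0
x = −8 or x = −29, giving (−8, −20) and (−29, 1).

(−29, 1) and (−8, −20)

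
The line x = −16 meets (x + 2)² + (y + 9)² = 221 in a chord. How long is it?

10

The distance from (−2, −9) to the line is 14, and r² = 221.
Chord = 2√(r² − d²) = 2·√(25) = 10.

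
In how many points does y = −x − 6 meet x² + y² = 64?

Centre (0, 0), r² = 64. Distance² from centre to line = (6)²/2 = 18.
Since d² < r², the line cuts the circle twice.

2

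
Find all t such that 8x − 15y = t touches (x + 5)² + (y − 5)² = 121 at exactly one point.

For a tangent, require d(centre, line) = r = 11.
|8·(−5) − 15·5 − t| / √289 = 11
|t − (−115)| = 11·17, so t = 72 or t = −302.

t = −302 or t = 72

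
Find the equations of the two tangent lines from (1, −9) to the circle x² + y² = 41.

4x + 5y = −41 and 5x − 4y = 41

A line y − (−9) = m(x − (1)) is tangent when its distance from (0, 0) is √41:
(−1m − (9))² = 41(m² + 1)
20m² − 9m − 20 = 0, so m = −4/5 or m = 5/4.
With m = −4/5: 4x + 5y = −41. With m = 5/4: 5x − 4y = 41.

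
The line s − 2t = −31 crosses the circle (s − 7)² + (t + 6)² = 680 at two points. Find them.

From the line, t = (31 + s)/2. Substituting:
5s² + 30s − 675 = 0  ⟹  s² + 6s − 135 = 0
s = 9 or s = −15, giving (9, 20) and (−15, 8).

(−15, 8) and (9, 20)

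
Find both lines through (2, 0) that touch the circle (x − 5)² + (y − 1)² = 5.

2x − y = 4 and x + 2y = 2

A line y − (0) = m(x − (2)) is tangent when its distance from (5, 1) is √5:
(3m − (1))² = 5(m² + 1)
2m² − 3m − 2 = 0, so m = 2 or m = −1/2.
With m = 2: 2x − y = 4. With m = −1/2: x + 2y = 2.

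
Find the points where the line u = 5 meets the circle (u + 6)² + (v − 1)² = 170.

The line gives u = 5. Substituting into the circle:
v² − 2v − 48 = 0
v = 8 or v = −6, giving (5, 8) and (5, −6).

(5, −6) and (5, 8)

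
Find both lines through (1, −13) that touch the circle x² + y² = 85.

Let a tangent through (1, −13) have slope m. Its distance from (0, 0) must equal √85:
[m·(−1) − (13)]² = 85(m² + 1)
42m² − 13m − 42 = 0, so m = −6/7 or m = 7/6.
Through (1, −13) these give 6x + 7y = −85 and 7x − 6y = 85.

6x + 7y = −85 and 7x − 6y = 85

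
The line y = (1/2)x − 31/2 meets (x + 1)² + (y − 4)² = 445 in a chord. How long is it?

The distance from (−1, 4) to the line is 40/√5, and r² = 445.
Half the chord is √(r² − d²) = √(125), so the full chord is 10√5.

10√5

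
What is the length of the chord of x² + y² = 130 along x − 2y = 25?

Centre (0, 0), r² = 130. Perpendicular distance d from centre to line = |−25| / √5 = 25/√5.
Chord = 2√(r² − d²) = 2·√(5) = 2√5.

2√5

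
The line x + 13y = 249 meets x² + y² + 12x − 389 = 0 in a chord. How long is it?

The distance from (−6, 0) to the line is 255/√170, and r² = 425.
Half the chord is √(r² − d²) = √(85/2), so the full chord is √170.

√170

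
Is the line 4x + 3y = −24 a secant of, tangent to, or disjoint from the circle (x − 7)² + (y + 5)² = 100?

Centre (7, −5), r² = 100. Distance² from centre to line = (37)²/25 = 1369/25.
Since d² < r², the line cuts the circle twice.

secant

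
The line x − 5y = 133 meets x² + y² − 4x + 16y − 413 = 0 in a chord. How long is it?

5√26

Substitute y = (−133 + x)/5:
26x² − 286x − 3276 = 0  ⟹  x² − 11x − 126 = 0
x = 18 or x = −7, giving (18, −23) and (−7, −28).
|(18, −23) − (−7, −28)| = √((25)² + (5)²) = 5√26.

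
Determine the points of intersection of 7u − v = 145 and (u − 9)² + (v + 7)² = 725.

(16, −33) and (23, 16)

Substitute v = 7u − 145:
50u² − 1950u + 18400 = 0  ⟹  u² − 39u + 368 = 0
u = 23 or u = 16, giving (23, 16) and (16, −33).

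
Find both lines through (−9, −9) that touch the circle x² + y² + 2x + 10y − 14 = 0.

3x − y = −18 and x + 3y = −36

Write the tangent as mx − y + (−9 − m·(−9)) = 0 and set its distance from the centre to 2√10:
[m·(8) − (4)]² = 40(m² + 1)
3m² − 8m − 3 = 0, so m = 3 or m = −1/3.
Through (−9, −9) these give 3x − y = −18 and x + 3y = −36.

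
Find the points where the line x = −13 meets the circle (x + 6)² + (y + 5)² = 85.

The line gives x = −13. Substituting into the circle:
y² + 10y − 11 = 0
y = 1 or y = −11, giving (−13, 1) and (−13, −11).

(−13, −11) and (−13, 1)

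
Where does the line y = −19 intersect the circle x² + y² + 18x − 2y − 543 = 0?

Substitute y = −19:
x² + 18x − 144 = 0
x = 6 or x = −24, giving (6, −19) and (−24, −19).

(−24, −19) and (6, −19)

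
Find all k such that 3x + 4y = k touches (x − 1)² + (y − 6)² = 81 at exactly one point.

k = −18 or k = 72

Tangency holds when the distance from the centre (1, 6) to the line equals the radius 9:
|3·1 + 4·6 − k| / √25 = 9
|k − (27)| = 9·5, so k = 72 or k = −18.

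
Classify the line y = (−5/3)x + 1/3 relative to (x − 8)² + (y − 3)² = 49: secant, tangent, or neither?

neither

Centre (8, 3), r² = 49. Distance² from centre to line = (48)²/34 = 1152/17.
Since d² > r², the line lies outside the circle.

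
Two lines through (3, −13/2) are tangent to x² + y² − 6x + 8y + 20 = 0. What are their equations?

Let a tangent through (3, −13/2) have slope m. Its distance from (3, −4) must equal √5:
(0m − (5/2))² = 5(m² + 1)
4m² − 1 = 0, so m = −1/2 or m = 1/2.
Through (3, −13/2) these give x + 2y = −10 and x − 2y = 16.

x + 2y = −10 and x − 2y = 16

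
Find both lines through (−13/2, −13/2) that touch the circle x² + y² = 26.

5x − y = −26 and x − 5y = 26

A line y − (−13/2) = m(x − (−13/2)) is tangent when its distance from (0, 0) is √26:
[m·(13/2) − (13/2)]² = 26(m² + 1)
5m² − 26m + 5 = 0, so m = 5 or m = 1/5.
With m = 5: 5x − y = −26. With m = 1/5: x − 5y = 26.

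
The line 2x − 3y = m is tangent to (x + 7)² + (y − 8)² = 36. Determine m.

Tangency holds when the distance from the centre (−7, 8) to the line equals the radius 6:
|2·(−7) − 3·8 − m| / √13 = 6
|m − (−38)| = 6√13.

m = −38 ± 6√13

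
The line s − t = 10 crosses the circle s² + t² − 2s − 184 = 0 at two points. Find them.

(−3, −13) and (14, 4)

Substitute t = s − 10:
2s² − 22s − 84 = 0  ⟹  s² − 11s − 42 = 0
s = 14 or s = −3, giving (14, 4) and (−3, −13).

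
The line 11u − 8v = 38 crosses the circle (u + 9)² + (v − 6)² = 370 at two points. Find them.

Express v = (−38 + 11u)/8 and substitute into the circle:
185u² − 740u − 11100 = 0  ⟹  u² − 4u − 60 = 0
u = 10 or u = −6, giving (10, 9) and (−6, −13).

(−6, −13) and (10, 9)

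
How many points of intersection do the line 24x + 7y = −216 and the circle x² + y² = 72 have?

Centre (0, 0), r² = 72. Distance² from centre to line = (216)²/625 = 46656/625.
Since d² > r², the line lies outside the circle.

0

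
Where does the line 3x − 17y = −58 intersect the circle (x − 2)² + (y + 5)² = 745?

From the line, y = (58 + 3x)/17. Substituting:
298x² − 298x − 193700 = 0  ⟹  x² − x − 650 = 0
x = 26 or x = −25, giving (26, 8) and (−25, −1).

(−25, −1) and (26, 8)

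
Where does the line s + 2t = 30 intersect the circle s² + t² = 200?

(2, 14) and (10, 10)

Express t = (30 − s)/2 and substitute into the circle:
5s² − 60s + 100 = 0  ⟹  s² − 12s + 20 = 0
s = 10 or s = 2, giving (10, 10) and (2, 14).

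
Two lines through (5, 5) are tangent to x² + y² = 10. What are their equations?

Let a tangent through (5, 5) have slope m. Its distance from (0, 0) must equal √10:
(−5m − (−5))² = 10(m² + 1)
3m² − 10m + 3 = 0, so m = 1/3 or m = 3.
With m = 1/3: x − 3y = −10. With m = 3: 3x − y = 10.

x − 3y = −10 and 3x − y = 10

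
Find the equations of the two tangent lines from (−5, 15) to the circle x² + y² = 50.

Let a tangent through (−5, 15) have slope m. Its distance from (0, 0) must equal 5√2:
[m·(5) − (−15)]² = 50(m² + 1)
m² − 6m − 7 = 0, so m = −1 or m = 7.
With m = −1: x + y = 10. With m = 7: 7x − y = −50.

x + y = 10 and 7x − y = −50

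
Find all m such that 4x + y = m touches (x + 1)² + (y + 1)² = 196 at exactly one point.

m = −5 ± 14√17

Tangency holds when the distance from the centre (−1, −1) to the line equals the radius 14:
|4·(−1) + 1·(−1) − m| / √17 = 14
|m − (−5)| = 14√17.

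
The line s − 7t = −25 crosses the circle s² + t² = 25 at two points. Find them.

(−4, 3) and (3, 4)

Substitute t = (25 + s)/7:
50s² + 50s − 600 = 0  ⟹  s² + s − 12 = 0
s = 3 or s = −4, giving (3, 4) and (−4, 3).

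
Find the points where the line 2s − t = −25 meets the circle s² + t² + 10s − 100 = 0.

(−15, −5) and (−7, 11)

From the line, t = 2s + 25. Substituting:
5s² + 110s + 525 = 0  ⟹  s² + 22s + 105 = 0
s = −7 or s = −15, giving (−7, 11) and (−15, −5).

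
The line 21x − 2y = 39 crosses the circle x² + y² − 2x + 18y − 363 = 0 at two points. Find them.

(−1, −30) and (3, 12)

From the line, y = (−39 + 21x)/2. Substituting:
445x² − 890x − 1335 = 0  ⟹  x² − 2x − 3 = 0
x = 3 or x = −1, giving (3, 12) and (−1, −30).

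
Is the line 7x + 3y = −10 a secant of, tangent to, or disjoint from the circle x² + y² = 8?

secant

Substituting the line into the circle gives 58x² + 140x + 28 = 0.
Discriminant = (140)² − 4·58·(28) = 13104 > 0.
Two real roots: the line is a secant.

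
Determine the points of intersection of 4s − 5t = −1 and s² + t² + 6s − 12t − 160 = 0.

(−9, −7) and (11, 9)

From the line, t = (1 + 4s)/5. Substituting:
41s² − 82s − 4059 = 0  ⟹  s² − 2s − 99 = 0
s = 11 or s = −9, giving (11, 9) and (−9, −7).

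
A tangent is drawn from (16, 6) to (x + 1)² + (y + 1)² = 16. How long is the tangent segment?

√322

The centre is (−1, −1) and r = 4. The square of the distance from P to the centre is 289 + 49 = 338.
Power of the point: PT² = |PO|² − r² = 322, so PT = √322.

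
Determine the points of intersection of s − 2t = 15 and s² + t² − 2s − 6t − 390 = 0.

From the line, t = (−15 + s)/2. Substituting:
5s² − 50s − 1155 = 0  ⟹  s² − 10s − 231 = 0
s = 21 or s = −11, giving (21, 3) and (−11, −13).

(−11, −13) and (21, 3)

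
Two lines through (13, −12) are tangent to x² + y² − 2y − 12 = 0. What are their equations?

Let a tangent through (13, −12) have slope m. Its distance from (0, 1) must equal √13:
[m·(−13) − (13)]² = 13(m² + 1)
6m² + 13m + 6 = 0, so m = −2/3 or m = −3/2.
With m = −2/3: 2x + 3y = −10. With m = −3/2: 3x + 2y = 15.

2x + 3y = −10 and 3x + 2y = 15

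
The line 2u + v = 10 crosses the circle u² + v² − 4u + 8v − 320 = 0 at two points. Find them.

(−2, 14) and (14, −18)

Substitute v = −2u + 10:
5u² − 60u − 140 = 0  ⟹  u² − 12u − 28 = 0
u = 14 or u = −2, giving (14, −18) and (−2, 14).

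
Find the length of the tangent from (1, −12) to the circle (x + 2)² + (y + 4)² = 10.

The centre is (−2, −4) and r = √10. The square of the distance from P to the centre is 9 + 64 = 73.
The tangent meets the radius at right angles, so tangent² = |PO|² − r² = 73 − 10 = 63.

3√7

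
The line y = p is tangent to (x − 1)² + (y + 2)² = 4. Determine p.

The line touches the circle iff its distance from (1, −2) is 2:
|0·1 + 1·(−2) − p| / √1 = 2
|p − (−2)| = 2, so p = 0 or p = −4.

p = −4 or p = 0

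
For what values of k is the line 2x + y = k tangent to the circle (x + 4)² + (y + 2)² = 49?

Tangency holds when the distance from the centre (−4, −2) to the line equals the radius 7:
|2·(−4) + 1·(−2) − k| / √5 = 7
|k − (−10)| = 7√5.

k = −10 ± 7√5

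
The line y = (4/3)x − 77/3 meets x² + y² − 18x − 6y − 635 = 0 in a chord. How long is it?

From the line, y = (−77 + 4x)/3. Substituting:
25x² − 850x + 1600 = 0  ⟹  x² − 34x + 64 = 0
x = 32 or x = 2, giving (32, 17) and (2, −23).
Chord length = distance between (32, 17) and (2, −23) = √2500 = 50.

50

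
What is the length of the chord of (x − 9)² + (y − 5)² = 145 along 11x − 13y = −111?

√290

Express y = (111 + 11x)/13 and substitute into the circle:
290x² − 2030x − 8700 = 0  ⟹  x² − 7x − 30 = 0
x = 10 or x = −3, giving (10, 17) and (−3, 6).
Chord length = distance between (10, 17) and (−3, 6) = √290 = √290.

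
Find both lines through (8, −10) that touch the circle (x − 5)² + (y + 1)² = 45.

x + 2y = −12 and 2x − y = 26

A line y − (−10) = m(x − (8)) is tangent when its distance from (5, −1) is 3√5:
(−3m − (9))² = 45(m² + 1)
2m² − 3m − 2 = 0, so m = −1/2 or m = 2.
With m = −1/2: x + 2y = −12. With m = 2: 2x − y = 26.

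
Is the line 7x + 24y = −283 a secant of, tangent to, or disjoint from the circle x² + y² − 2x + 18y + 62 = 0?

secant

Substituting the line into the circle gives 625x² − 214x − 6455 = 0.
Discriminant = (−214)² − 4·625·(−6455) = 16183296 > 0.
Two real roots: the line is a secant.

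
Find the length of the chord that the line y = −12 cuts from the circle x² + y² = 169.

The distance from (0, 0) to the line is 12, and r² = 169.
Chord = 2√(r² − d²) = 2·√(25) = 10.

10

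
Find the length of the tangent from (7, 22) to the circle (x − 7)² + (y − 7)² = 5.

2√55

Centre (7, 7), r² = 5. |PO|² = (0)² + (15)² = 225.
Power of the point: PT² = |PO|² − r² = 220, so PT = 2√55.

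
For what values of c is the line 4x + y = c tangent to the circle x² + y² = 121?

For a tangent, require d(centre, line) = r = 11.
|4·0 + 1·0 − c| / √17 = 11
|c| = 11√17.

c = ±11√17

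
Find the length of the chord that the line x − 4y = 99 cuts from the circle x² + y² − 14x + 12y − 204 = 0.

2√17

Centre (7, −6), r² = 289. Perpendicular distance d from centre to line = |−68| / √17 = 68/√17.
Chord = 2√(r² − d²) = 2·√(17) = 2√17.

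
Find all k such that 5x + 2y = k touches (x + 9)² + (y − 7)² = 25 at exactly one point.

For a tangent, require d(centre, line) = r = 5.
|5·(−9) + 2·7 − k| / √29 = 5
|k − (−31)| = 5√29.

k = −31 ± 5√29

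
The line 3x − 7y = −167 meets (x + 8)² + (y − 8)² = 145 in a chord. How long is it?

√58

Centre (−8, 8), r² = 145. Perpendicular distance d from centre to line = |87| / √58 = 87/√58.
Half the chord is √(r² − d²) = √(29/2), so the full chord is √58.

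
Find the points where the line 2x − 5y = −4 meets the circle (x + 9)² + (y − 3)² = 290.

(−22, −8) and (8, 4)

Express y = (4 + 2x)/5 and substitute into the circle:
29x² + 406x − 5104 = 0  ⟹  x² + 14x − 176 = 0
x = 8 or x = −22, giving (8, 4) and (−22, −8).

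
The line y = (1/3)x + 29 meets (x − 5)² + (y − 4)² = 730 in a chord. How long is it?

6√10

From the line, y = (87 + x)/3. Substituting:
10x² + 60x − 720 = 0  ⟹  x² + 6x − 72 = 0
x = 6 or x = −12, giving (6, 31) and (−12, 25).
Chord length = distance between (6, 31) and (−12, 25) = √360 = 6√10.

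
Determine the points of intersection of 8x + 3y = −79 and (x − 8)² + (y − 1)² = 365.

From the line, y = (−79 − 8x)/3. Substituting:
73x² + 1168x + 4015 = 0  ⟹  x² + 16x + 55 = 0
x = −5 or x = −11, giving (−5, −13) and (−11, 3).

(−11, 3) and (−5, −13)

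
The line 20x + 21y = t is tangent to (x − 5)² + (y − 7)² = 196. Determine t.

t = −159 or t = 653

For a tangent, require d(centre, line) = r = 14.
|20·5 + 21·7 − t| / √841 = 14
|t − (247)| = 14·29, so t = 653 or t = −159.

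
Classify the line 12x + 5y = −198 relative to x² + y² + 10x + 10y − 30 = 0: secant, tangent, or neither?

secant

Substituting the line into the circle gives 169x² + 4402x + 28554 = 0.
Δ = 19377604 − 19302504 = 75100.
Two real roots: the line is a secant.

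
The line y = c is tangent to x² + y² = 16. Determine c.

For a tangent, require d(centre, line) = r = 4.
|0·0 + 1·0 − c| / √1 = 4
|c| = 4, so c = 4 or c = −4.

c = −4 or c = 4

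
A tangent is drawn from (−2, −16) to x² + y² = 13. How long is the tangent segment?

The centre is (0, 0) and r = √13. The square of the distance from P to the centre is 4 + 256 = 260.
The tangent meets the radius at right angles, so tangent² = |PO|² − r² = 260 − 13 = 247.

√247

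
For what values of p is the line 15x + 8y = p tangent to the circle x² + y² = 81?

p = −153 or p = 153

For a tangent, require d(centre, line) = r = 9.
|15·0 + 8·0 − p| / √289 = 9
|p| = 9·17, so p = 153 or p = −153.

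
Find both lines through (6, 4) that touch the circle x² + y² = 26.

5x − y = 26 and x + 5y = 26

Write the tangent as mx − y + (4 − m·(6)) = 0 and set its distance from the centre to √26:
[m·(−6) − (−4)]² = 26(m² + 1)
5m² − 24m − 5 = 0, so m = 5 or m = −1/5.
With m = 5: 5x − y = 26. With m = −1/5: x + 5y = 26.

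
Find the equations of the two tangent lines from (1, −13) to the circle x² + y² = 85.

Write the tangent as mx − y + (−13 − m·(1)) = 0 and set its distance from the centre to √85:
(−1m − (13))² = 85(m² + 1)
42m² − 13m − 42 = 0, so m = 7/6 or m = −6/7.
Through (1, −13) these give 7x − 6y = 85 and 6x + 7y = −85.

7x − 6y = 85 and 6x + 7y = −85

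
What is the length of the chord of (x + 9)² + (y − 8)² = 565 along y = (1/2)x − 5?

Centre (−9, 8), r² = 565. Perpendicular distance d from centre to line = |−35| / √5 = 35/√5.
Half the chord is √(r² − d²) = √(320), so the full chord is 16√5.

16√5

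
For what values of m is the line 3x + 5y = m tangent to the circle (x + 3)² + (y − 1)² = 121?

m = −4 ± 11√34

The line touches the circle iff its distance from (−3, 1) is 11:
|3·(−3) + 5·1 − m| / √34 = 11
|m − (−4)| = 11√34.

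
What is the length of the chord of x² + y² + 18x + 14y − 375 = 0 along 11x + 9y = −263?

Centre (−9, −7), r² = 505. Perpendicular distance d from centre to line = |101| / √202 = 101/√202.
Half the chord is √(r² − d²) = √(909/2), so the full chord is 3√202.

3√202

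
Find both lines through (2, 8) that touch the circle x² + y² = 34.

A line y − (8) = m(x − (2)) is tangent when its distance from (0, 0) is √34:
[m·(−2) − (−8)]² = 34(m² + 1)
15m² + 16m − 15 = 0, so m = −5/3 or m = 3/5.
Through (2, 8) these give 5x + 3y = 34 and 3x − 5y = −34.

5x + 3y = 34 and 3x − 5y = −34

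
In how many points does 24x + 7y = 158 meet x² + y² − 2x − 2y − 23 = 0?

0

d² = (24·1 + 7·1 − (158))²/625 = 16129/625; r² = 25.
Since d² > r², the line lies outside the circle.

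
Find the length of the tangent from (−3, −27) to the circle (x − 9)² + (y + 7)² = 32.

16√2

The centre is (9, −7) and r = 4√2. The square of the distance from P to the centre is 144 + 400 = 544.
Power of the point: PT² = |PO|² − r² = 512, so PT = 16√2.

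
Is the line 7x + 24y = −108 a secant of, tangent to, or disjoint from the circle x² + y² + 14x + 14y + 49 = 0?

Centre (−7, −7), r² = 49. Distance² from centre to line = (−109)²/625 = 11881/625.
Since d² < r², the line cuts the circle twice.

secant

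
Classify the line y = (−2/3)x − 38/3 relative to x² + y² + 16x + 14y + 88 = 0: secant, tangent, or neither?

secant

Centre (−8, −7), r² = 25. Distance² from centre to line = (1)²/13 = 1/13.
Since d² < r², the line cuts the circle twice.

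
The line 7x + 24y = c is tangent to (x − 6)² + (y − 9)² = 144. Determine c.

c = −42 or c = 558

The line touches the circle iff its distance from (6, 9) is 12:
|7·6 + 24·9 − c| / √625 = 12
|c − (258)| = 12·25, so c = 558 or c = −42.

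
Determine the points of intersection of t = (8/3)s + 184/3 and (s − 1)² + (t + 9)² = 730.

Substitute t = (184 + 8s)/3:
73s² + 3358s + 37960 = 0  ⟹  s² + 46s + 520 = 0
s = −20 or s = −26, giving (−20, 8) and (−26, −8).

(−26, −8) and (−20, 8)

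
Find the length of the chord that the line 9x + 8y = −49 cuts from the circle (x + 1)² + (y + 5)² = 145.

2√145

Centre (−1, −5), r² = 145. Perpendicular distance d from centre to line = |0| / √145 = 0/√145.
Half the chord is √(r² − d²) = √(145), so the full chord is 2√145.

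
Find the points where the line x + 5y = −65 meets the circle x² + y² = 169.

(−5, −12) and (0, −13)

Express y = (−65 − x)/5 and substitute into the circle:
26x² + 130x = 0  ⟹  x² + 5x = 0
x = 0 or x = −5, giving (0, −13) and (−5, −12).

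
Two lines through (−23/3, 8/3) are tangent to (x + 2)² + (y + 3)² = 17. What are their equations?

Write the tangent as mx − y + (8/3 − m·(−23/3)) = 0 and set its distance from the centre to √17:
(17/3m − (−17/3))² = 17(m² + 1)
4m² + 17m + 4 = 0, so m = −1/4 or m = −4.
Through (−23/3, 8/3) these give x + 4y = 3 and 4x + y = −28.

x + 4y = 3 and 4x + y = −28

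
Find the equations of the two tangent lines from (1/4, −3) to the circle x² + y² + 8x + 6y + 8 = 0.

Let a tangent through (1/4, −3) have slope m. Its distance from (−4, −3) must equal √17:
[m·(−17/4) − (0)]² = 17(m² + 1)
m² − 16 = 0, so m = −4 or m = 4.
Through (1/4, −3) these give 4x + y = −2 and 4x − y = 4.

4x + y = −2 and 4x − y = 4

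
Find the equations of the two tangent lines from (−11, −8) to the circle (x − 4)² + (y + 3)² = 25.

y = −8 and 3x − 4y = −1

A line y − (−8) = m(x − (−11)) is tangent when its distance from (4, −3) is 5:
[m·(15) − (5)]² = 25(m² + 1)
4m² − 3m = 0, so m = 0 or m = 3/4.
Through (−11, −8) these give y = −8 and 3x − 4y = −1.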